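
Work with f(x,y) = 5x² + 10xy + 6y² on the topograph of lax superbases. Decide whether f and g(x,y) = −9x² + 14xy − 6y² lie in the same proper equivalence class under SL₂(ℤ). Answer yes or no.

D₁ = -20, D₂ = -20
f: translate: b→0 (≡10 mod 10), so (5,10,6)→(5,0,1)
f: flip: (5,0,1)→(1,0,5)
f: reduced (well bottom): (1,0,5) with a≤c, −a<b≤a
g is negative-definite; reduce −g:
−g: translate: b→4 (≡-14 mod 18), so (9,-14,6)→(9,4,1)
−g: flip: (9,4,1)→(1,-4,9)
−g: translate: b→0 (≡-4 mod 2), so (1,-4,9)→(1,0,5)
−g: reduced (well bottom): (1,0,5) with a≤c, −a<b≤a
flip sign back: reduced form of g is (-1,0,-5)
reduced forms (1, 0, 5) vs (-1, 0, -5) ⇒ inequivalent

no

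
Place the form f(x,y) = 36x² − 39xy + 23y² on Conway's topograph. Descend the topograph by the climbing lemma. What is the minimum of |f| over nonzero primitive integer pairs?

translate: b→33 (≡-39 mod 72), so (36,-39,23)→(36,33,20)
flip: (36,33,20)→(20,-33,36)
translate: b→7 (≡-33 mod 40), so (20,-33,36)→(20,7,23)
reduced (well bottom): (20,7,23) with a≤c, −a<b≤a
well minimum = a = 20

20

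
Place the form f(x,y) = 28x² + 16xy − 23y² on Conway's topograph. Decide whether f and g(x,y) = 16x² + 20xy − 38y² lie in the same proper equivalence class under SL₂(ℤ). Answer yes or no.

D₁ = 2832, D₂ = 2832
river cycle of f (length 12): (-23, 30, 21), (21, 12, -32), (-32, 52, 1), (1, 52, -32), (-32, 12, 21), (21, 30, -23), (-23, 16, 28), (28, 40, -11), (-11, 48, 12), (12, 48, -11), … (2 more)
river cycle of g (length 8): (16, 52, -2), (-2, 52, 16), (16, 44, -14), (-14, 40, 22), (22, 48, -6), (-6, 48, 22), (22, 40, -14), (-14, 44, 16)
cycles differ ⇒ inequivalent

no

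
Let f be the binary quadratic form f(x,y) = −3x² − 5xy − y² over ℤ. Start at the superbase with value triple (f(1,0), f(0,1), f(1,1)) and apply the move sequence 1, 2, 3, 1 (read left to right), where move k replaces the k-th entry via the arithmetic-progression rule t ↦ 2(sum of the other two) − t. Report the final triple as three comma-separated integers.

start (-3,-1,-9) = (f(1,0),f(0,1),f(1,1))
replace slot 1: 2·((-1)+(-9)) − (-3) = -17 → (-17,-1,-9)
replace slot 2: 2·((-17)+(-9)) − (-1) = -51 → (-17,-51,-9)
replace slot 3: 2·((-17)+(-51)) − (-9) = -127 → (-17,-51,-127)
replace slot 1: 2·((-51)+(-127)) − (-17) = -339 → (-339,-51,-127)

-339,-51,-127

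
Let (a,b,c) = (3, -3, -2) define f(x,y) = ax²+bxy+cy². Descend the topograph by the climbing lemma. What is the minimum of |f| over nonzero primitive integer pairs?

descent: ρ → (-2,3,3)  [lands on river]
river: ρ → (3,3,-2)
river: ρ → (-2,5,1)
river: ρ → (1,5,-2)
closes: descent 1, river 4
min |a| on river = 1

1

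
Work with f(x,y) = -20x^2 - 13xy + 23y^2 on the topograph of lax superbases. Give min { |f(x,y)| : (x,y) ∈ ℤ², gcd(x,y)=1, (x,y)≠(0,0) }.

descent: ρ → (23,13,-20)  [lands on river]
river: ρ → (-20,27,16)
river: ρ → (16,37,-10)
river: ρ → (-10,43,4)
river: ρ → (4,37,-40)
river: ρ → (-40,43,1)
river: ρ → (1,43,-40)
river: ρ → (-40,37,4)
river: ρ → (4,43,-10)
river: ρ → (-10,37,16)
river: ρ → (16,27,-20)
river: ρ → (-20,13,23)
river: ρ → (23,33,-10)
river: ρ → (-10,27,32)
river: ρ → (32,37,-5)
river: ρ → (-5,43,8)
river: ρ → (8,37,-20)
river: ρ → (-20,43,2)
river: ρ → (2,41,-41)
river: ρ → (-41,41,2)
river: ρ → (2,43,-20)
river: ρ → (-20,37,8)
river: ρ → (8,43,-5)
river: ρ → (-5,37,32)
river: ρ → (32,27,-10)
river: ρ → (-10,33,23)
closes: descent 1, river 26
min |a| on river = 1

1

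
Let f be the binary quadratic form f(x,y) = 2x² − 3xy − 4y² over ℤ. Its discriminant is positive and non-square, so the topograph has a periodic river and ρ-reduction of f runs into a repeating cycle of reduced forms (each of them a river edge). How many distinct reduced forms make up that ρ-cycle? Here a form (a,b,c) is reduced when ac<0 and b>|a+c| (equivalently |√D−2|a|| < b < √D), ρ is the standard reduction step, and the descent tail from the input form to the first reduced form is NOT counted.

D = 41, ⌊√D⌋ = 6
descent: ρ → (-4,3,2)  [lands on river]
river: ρ → (2,5,-2)
river: ρ → (-2,3,4)
river: ρ → (4,5,-1)
river: ρ → (-1,5,4)
river: ρ → (4,3,-2)
river: ρ → (-2,5,2)
river: ρ → (2,3,-4)
river: ρ → (-4,5,1)
river: ρ → (1,5,-4)
ρ-cycle length = 10 (tail of 1 descent step not counted)

10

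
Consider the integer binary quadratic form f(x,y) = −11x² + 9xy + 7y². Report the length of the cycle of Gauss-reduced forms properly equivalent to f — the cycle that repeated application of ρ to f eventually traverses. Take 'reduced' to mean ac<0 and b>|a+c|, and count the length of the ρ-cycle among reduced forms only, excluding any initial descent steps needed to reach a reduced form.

D = 389, ⌊√D⌋ = 19
river: ρ → (7,19,-1)
river: ρ → (-1,19,7)
river: ρ → (7,9,-11)
river: ρ → (-11,13,5)
river: ρ → (5,17,-5)
river: ρ → (-5,13,11)
river: ρ → (11,9,-7)
river: ρ → (-7,19,1)
river: ρ → (1,19,-7)
river: ρ → (-7,9,11)
river: ρ → (11,13,-5)
river: ρ → (-5,17,5)
river: ρ → (5,13,-11)
river: ρ → (-11,9,7)
ρ-cycle length = 14 (tail of 0 descent steps not counted)

14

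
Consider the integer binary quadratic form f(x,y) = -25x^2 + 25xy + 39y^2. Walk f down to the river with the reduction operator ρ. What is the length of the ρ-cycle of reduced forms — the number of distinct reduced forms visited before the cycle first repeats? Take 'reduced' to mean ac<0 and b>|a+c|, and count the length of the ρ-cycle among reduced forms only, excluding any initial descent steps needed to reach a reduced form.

D = 4525, ⌊√D⌋ = 67
river: ρ → (39,53,-11)
river: ρ → (-11,57,29)
river: ρ → (29,59,-9)
river: ρ → (-9,67,1)
river: ρ → (1,67,-9)
river: ρ → (-9,59,29)
river: ρ → (29,57,-11)
river: ρ → (-11,53,39)
river: ρ → (39,25,-25)
river: ρ → (-25,25,39)
ρ-cycle length = 10 (tail of 0 descent steps not counted)

10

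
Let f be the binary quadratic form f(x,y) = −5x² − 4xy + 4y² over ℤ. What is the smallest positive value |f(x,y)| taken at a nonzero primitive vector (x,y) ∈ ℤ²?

descent: ρ → (4,4,-5)  [lands on river]
river: ρ → (-5,6,3)
river: ρ → (3,6,-5)
river: ρ → (-5,4,4)
closes: descent 1, river 4
min |a| on river = 3

3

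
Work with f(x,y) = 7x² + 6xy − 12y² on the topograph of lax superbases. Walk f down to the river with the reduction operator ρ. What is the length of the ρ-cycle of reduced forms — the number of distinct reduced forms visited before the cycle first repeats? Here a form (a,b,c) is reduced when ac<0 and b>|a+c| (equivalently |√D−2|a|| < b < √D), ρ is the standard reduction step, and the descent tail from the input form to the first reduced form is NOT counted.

D = 372, ⌊√D⌋ = 19
river: ρ → (-12,18,1)
river: ρ → (1,18,-12)
river: ρ → (-12,6,7)
river: ρ → (7,8,-11)
river: ρ → (-11,14,4)
river: ρ → (4,18,-3)
river: ρ → (-3,18,4)
river: ρ → (4,14,-11)
river: ρ → (-11,8,7)
river: ρ → (7,6,-12)
ρ-cycle length = 10 (tail of 0 descent steps not counted)

10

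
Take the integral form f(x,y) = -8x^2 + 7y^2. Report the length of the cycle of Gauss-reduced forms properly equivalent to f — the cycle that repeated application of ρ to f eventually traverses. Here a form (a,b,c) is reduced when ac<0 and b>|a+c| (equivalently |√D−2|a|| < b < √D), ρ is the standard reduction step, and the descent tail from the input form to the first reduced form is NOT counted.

D = 224, ⌊√D⌋ = 14
descent: ρ → (7,14,-1)  [lands on river]
river: ρ → (-1,14,7)
ρ-cycle length = 2 (tail of 1 descent step not counted)

2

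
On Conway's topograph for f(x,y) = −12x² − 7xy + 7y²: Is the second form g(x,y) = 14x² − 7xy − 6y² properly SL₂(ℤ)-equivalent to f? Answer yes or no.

D₁ = 385, D₂ = 385
river cycle of f (length 10): (7, 7, -12), (-12, 17, 2), (2, 19, -3), (-3, 17, 8), (8, 15, -5), (-5, 15, 8), (8, 17, -3), (-3, 19, 2), (2, 17, -12), (-12, 7, 7)
river cycle of g (length 12): (-6, 19, 1), (1, 19, -6), (-6, 17, 4), (4, 15, -10), (-10, 5, 9), (9, 13, -6), (-6, 11, 11), (11, 11, -6), (-6, 13, 9), (9, 5, -10), … (2 more)
cycles differ ⇒ inequivalent

no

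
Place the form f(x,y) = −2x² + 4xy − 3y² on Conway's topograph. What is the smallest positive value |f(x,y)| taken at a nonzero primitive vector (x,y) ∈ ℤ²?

translate: b→0 (≡-4 mod 4), so (2,-4,3)→(2,0,1)
flip: (2,0,1)→(1,0,2)
reduced (well bottom): (1,0,2) with a≤c, −a<b≤a
well minimum |f| = |-1| = 1 (negative-definite)

1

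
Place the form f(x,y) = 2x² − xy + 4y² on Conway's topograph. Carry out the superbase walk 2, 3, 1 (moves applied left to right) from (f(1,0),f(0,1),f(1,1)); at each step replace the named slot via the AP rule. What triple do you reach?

start (2,4,5) = (f(1,0),f(0,1),f(1,1))
replace slot 2: 2·(2+5) − 4 = 10 → (2,10,5)
replace slot 3: 2·(2+10) − 5 = 19 → (2,10,19)
replace slot 1: 2·(10+19) − 2 = 56 → (56,10,19)

56,10,19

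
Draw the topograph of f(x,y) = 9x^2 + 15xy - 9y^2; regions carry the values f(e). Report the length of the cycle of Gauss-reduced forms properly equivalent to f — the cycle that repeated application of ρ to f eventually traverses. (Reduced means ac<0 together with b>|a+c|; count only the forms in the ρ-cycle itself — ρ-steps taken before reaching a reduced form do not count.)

D = 549, ⌊√D⌋ = 23
river: ρ → (-9,21,3)
river: ρ → (3,21,-9)
river: ρ → (-9,15,9)
river: ρ → (9,21,-3)
river: ρ → (-3,21,9)
river: ρ → (9,15,-9)
ρ-cycle length = 6 (tail of 0 descent steps not counted)

6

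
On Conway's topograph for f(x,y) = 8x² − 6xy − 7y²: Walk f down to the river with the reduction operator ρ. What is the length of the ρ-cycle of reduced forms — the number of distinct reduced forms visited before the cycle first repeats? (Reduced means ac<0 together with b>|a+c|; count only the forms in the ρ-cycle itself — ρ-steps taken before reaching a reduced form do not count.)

D = 260, ⌊√D⌋ = 16
descent: ρ → (-7,6,8)  [lands on river]
river: ρ → (8,10,-5)
river: ρ → (-5,10,8)
river: ρ → (8,6,-7)
river: ρ → (-7,8,7)
river: ρ → (7,6,-8)
river: ρ → (-8,10,5)
river: ρ → (5,10,-8)
river: ρ → (-8,6,7)
river: ρ → (7,8,-7)
ρ-cycle length = 10 (tail of 1 descent step not counted)

10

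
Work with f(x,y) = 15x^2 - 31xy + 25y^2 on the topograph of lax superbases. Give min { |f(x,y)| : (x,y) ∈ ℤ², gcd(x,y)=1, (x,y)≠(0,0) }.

translate: b→-1 (≡-31 mod 30), so (15,-31,25)→(15,-1,9)
flip: (15,-1,9)→(9,1,15)
reduced (well bottom): (9,1,15) with a≤c, −a<b≤a
well minimum = a = 9

9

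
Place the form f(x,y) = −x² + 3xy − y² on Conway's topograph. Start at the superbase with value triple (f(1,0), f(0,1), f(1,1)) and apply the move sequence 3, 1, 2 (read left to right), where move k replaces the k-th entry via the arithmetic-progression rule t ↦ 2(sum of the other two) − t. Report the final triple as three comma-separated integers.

start (-1,-1,1) = (f(1,0),f(0,1),f(1,1))
replace slot 3: 2·((-1)+(-1)) − 1 = -5 → (-1,-1,-5)
replace slot 1: 2·((-1)+(-5)) − (-1) = -11 → (-11,-1,-5)
replace slot 2: 2·((-11)+(-5)) − (-1) = -31 → (-11,-31,-5)

-11,-31,-5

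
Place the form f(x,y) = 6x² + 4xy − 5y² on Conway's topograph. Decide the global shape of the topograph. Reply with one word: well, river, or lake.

D = b²−4ac = 4² − 4·6·(-5) = 136
D > 0 non-square ⇒ indefinite ⇒ periodic river

river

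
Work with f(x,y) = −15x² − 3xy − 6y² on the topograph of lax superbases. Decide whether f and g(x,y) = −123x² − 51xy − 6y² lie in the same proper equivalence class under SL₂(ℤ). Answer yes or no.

D₁ = -351, D₂ = -351
f is negative-definite; reduce −f:
−f: flip: (15,3,6)→(6,-3,15)
−f: reduced (well bottom): (6,-3,15) with a≤c, −a<b≤a
flip sign back: reduced form of f is (-6,3,-15)
g is negative-definite; reduce −g:
−g: flip: (123,51,6)→(6,-51,123)
−g: translate: b→-3 (≡-51 mod 12), so (6,-51,123)→(6,-3,15)
−g: reduced (well bottom): (6,-3,15) with a≤c, −a<b≤a
flip sign back: reduced form of g is (-6,3,-15)
reduced forms (-6, 3, -15) vs (-6, 3, -15) ⇒ equivalent

yes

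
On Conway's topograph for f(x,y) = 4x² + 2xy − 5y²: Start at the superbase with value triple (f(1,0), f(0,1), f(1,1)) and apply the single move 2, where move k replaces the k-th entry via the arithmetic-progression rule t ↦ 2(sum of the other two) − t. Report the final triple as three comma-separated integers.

start (4,-5,1) = (f(1,0),f(0,1),f(1,1))
replace slot 2: 2·(4+1) − (-5) = 15 → (4,15,1)

4,15,1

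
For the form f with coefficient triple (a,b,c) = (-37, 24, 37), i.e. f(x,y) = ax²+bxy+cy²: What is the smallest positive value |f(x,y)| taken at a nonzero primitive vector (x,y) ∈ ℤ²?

river: ρ → (37,50,-24)
river: ρ → (-24,46,41)
river: ρ → (41,36,-29)
river: ρ → (-29,22,48)
river: ρ → (48,74,-3)
river: ρ → (-3,76,23)
river: ρ → (23,62,-24)
river: ρ → (-24,34,51)
river: ρ → (51,68,-7)
river: ρ → (-7,72,31)
river: ρ → (31,52,-27)
river: ρ → (-27,56,27)
river: ρ → (27,52,-31)
river: ρ → (-31,72,7)
river: ρ → (7,68,-51)
river: ρ → (-51,34,24)
river: ρ → (24,62,-23)
river: ρ → (-23,76,3)
river: ρ → (3,74,-48)
river: ρ → (-48,22,29)
river: ρ → (29,36,-41)
river: ρ → (-41,46,24)
river: ρ → (24,50,-37)
river: ρ → (-37,24,37)
closes: descent 0, river 24
min |a| on river = 3

3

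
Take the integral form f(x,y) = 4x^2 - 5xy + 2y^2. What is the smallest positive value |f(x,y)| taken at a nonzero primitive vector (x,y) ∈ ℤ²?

translate: b→3 (≡-5 mod 8), so (4,-5,2)→(4,3,1)
flip: (4,3,1)→(1,-3,4)
translate: b→1 (≡-3 mod 2), so (1,-3,4)→(1,1,2)
reduced (well bottom): (1,1,2) with a≤c, −a<b≤a
well minimum = a = 1

1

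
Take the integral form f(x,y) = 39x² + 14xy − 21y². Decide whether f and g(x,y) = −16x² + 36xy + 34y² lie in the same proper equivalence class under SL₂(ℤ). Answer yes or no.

D₁ = 3472, D₂ = 3472
river cycle of f (length 16): (-21, 28, 32), (32, 36, -17), (-17, 32, 36), (36, 40, -13), (-13, 38, 39), (39, 40, -12), (-12, 56, 7), (7, 56, -12), (-12, 40, 39), (39, 38, -13), … (6 more)
river cycle of g (length 16): (34, 32, -18), (-18, 40, 26), (26, 12, -32), (-32, 52, 6), (6, 56, -14), (-14, 56, 6), (6, 52, -32), (-32, 12, 26), (26, 40, -18), (-18, 32, 34), … (6 more)
cycles differ ⇒ inequivalent

no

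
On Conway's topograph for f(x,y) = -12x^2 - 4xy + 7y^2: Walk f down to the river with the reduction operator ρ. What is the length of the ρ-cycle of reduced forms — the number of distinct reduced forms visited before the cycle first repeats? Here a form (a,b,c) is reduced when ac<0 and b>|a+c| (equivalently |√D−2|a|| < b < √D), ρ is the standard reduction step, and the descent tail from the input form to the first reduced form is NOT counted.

D = 352, ⌊√D⌋ = 18
descent: ρ → (7,18,-1)  [lands on river]
river: ρ → (-1,18,7)
river: ρ → (7,10,-9)
river: ρ → (-9,8,8)
river: ρ → (8,8,-9)
river: ρ → (-9,10,7)
ρ-cycle length = 6 (tail of 1 descent step not counted)

6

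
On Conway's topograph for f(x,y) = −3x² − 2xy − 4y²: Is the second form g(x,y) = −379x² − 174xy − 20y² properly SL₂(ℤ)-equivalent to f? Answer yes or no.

D₁ = -44, D₂ = -44
f is negative-definite; reduce −f:
−f: reduced (well bottom): (3,2,4) with a≤c, −a<b≤a
flip sign back: reduced form of f is (-3,-2,-4)
g is negative-definite; reduce −g:
−g: flip: (379,174,20)→(20,-174,379)
−g: translate: b→-14 (≡-174 mod 40), so (20,-174,379)→(20,-14,3)
−g: flip: (20,-14,3)→(3,14,20)
−g: translate: b→2 (≡14 mod 6), so (3,14,20)→(3,2,4)
−g: reduced (well bottom): (3,2,4) with a≤c, −a<b≤a
flip sign back: reduced form of g is (-3,-2,-4)
reduced forms (-3, -2, -4) vs (-3, -2, -4) ⇒ equivalent

yes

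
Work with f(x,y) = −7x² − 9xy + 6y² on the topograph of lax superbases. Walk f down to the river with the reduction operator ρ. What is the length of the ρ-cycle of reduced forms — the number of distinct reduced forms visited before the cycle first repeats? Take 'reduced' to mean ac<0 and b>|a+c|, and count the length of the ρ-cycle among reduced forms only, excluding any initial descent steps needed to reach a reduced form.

D = 249, ⌊√D⌋ = 15
descent: ρ → (6,9,-7)  [lands on river]
river: ρ → (-7,5,8)
river: ρ → (8,11,-4)
river: ρ → (-4,13,5)
river: ρ → (5,7,-10)
river: ρ → (-10,13,2)
river: ρ → (2,15,-3)
river: ρ → (-3,15,2)
river: ρ → (2,13,-10)
river: ρ → (-10,7,5)
river: ρ → (5,13,-4)
river: ρ → (-4,11,8)
river: ρ → (8,5,-7)
river: ρ → (-7,9,6)
river: ρ → (6,15,-1)
river: ρ → (-1,15,6)
ρ-cycle length = 16 (tail of 1 descent step not counted)

16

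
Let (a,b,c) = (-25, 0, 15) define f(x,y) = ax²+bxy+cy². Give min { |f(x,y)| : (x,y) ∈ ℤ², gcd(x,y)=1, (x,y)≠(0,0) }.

descent: ρ → (15,30,-10)  [lands on river]
river: ρ → (-10,30,15)
closes: descent 1, river 2
min |a| on river = 10

10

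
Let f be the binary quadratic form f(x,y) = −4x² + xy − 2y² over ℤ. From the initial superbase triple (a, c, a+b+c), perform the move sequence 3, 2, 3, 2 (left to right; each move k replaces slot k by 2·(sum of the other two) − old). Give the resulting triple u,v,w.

start (-4,-2,-5) = (f(1,0),f(0,1),f(1,1))
replace slot 3: 2·((-4)+(-2)) − (-5) = -7 → (-4,-2,-7)
replace slot 2: 2·((-4)+(-7)) − (-2) = -20 → (-4,-20,-7)
replace slot 3: 2·((-4)+(-20)) − (-7) = -41 → (-4,-20,-41)
replace slot 2: 2·((-4)+(-41)) − (-20) = -70 → (-4,-70,-41)

-4,-70,-41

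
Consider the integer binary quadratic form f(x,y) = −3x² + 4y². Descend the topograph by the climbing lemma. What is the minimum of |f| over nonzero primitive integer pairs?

descent: ρ → (4,0,-3)
descent: ρ → (-3,6,1)  [lands on river]
river: ρ → (1,6,-3)
closes: descent 2, river 2
min |a| on river = 1

1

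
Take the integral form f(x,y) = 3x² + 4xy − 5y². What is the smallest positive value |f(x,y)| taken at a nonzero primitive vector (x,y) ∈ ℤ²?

river: ρ → (-5,6,2)
river: ρ → (2,6,-5)
river: ρ → (-5,4,3)
river: ρ → (3,8,-1)
river: ρ → (-1,8,3)
river: ρ → (3,4,-5)
closes: descent 0, river 6
min |a| on river = 1

1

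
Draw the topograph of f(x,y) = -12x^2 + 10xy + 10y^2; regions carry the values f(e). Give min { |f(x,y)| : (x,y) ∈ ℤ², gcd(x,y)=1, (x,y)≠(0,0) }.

river: ρ → (10,10,-12)
river: ρ → (-12,14,8)
river: ρ → (8,18,-8)
river: ρ → (-8,14,12)
river: ρ → (12,10,-10)
river: ρ → (-10,10,12)
river: ρ → (12,14,-8)
river: ρ → (-8,18,8)
river: ρ → (8,14,-12)
river: ρ → (-12,10,10)
closes: descent 0, river 10
min |a| on river = 8

8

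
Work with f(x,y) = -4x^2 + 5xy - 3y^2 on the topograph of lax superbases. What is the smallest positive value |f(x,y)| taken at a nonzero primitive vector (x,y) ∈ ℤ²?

translate: b→3 (≡-5 mod 8), so (4,-5,3)→(4,3,2)
flip: (4,3,2)→(2,-3,4)
translate: b→1 (≡-3 mod 4), so (2,-3,4)→(2,1,3)
reduced (well bottom): (2,1,3) with a≤c, −a<b≤a
well minimum |f| = |-2| = 2 (negative-definite)

2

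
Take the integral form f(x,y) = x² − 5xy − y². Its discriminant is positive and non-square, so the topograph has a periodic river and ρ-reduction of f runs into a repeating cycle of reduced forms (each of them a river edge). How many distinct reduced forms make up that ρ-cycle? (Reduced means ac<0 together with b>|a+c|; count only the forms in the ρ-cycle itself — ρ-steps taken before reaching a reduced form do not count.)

D = 29, ⌊√D⌋ = 5
descent: ρ → (-1,5,1)  [lands on river]
river: ρ → (1,5,-1)
ρ-cycle length = 2 (tail of 1 descent step not counted)

2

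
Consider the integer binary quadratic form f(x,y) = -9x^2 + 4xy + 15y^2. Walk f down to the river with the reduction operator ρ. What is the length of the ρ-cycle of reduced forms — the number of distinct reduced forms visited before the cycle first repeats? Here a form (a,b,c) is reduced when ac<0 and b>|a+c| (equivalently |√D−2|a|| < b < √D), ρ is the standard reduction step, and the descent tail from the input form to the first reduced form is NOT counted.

D = 556, ⌊√D⌋ = 23
descent: ρ → (15,-4,-9)
descent: ρ → (-9,22,2)  [lands on river]
river: ρ → (2,22,-9)
river: ρ → (-9,14,10)
river: ρ → (10,6,-13)
river: ρ → (-13,20,3)
river: ρ → (3,22,-6)
river: ρ → (-6,14,15)
river: ρ → (15,16,-5)
river: ρ → (-5,14,18)
river: ρ → (18,22,-1)
river: ρ → (-1,22,18)
river: ρ → (18,14,-5)
river: ρ → (-5,16,15)
river: ρ → (15,14,-6)
river: ρ → (-6,22,3)
river: ρ → (3,20,-13)
river: ρ → (-13,6,10)
river: ρ → (10,14,-9)
ρ-cycle length = 18 (tail of 2 descent steps not counted)

18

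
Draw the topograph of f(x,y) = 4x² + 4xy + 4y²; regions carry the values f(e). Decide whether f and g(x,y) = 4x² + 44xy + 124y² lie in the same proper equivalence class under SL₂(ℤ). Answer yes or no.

D₁ = -48, D₂ = -48
f: reduced (well bottom): (4,4,4) with a≤c, −a<b≤a
g: translate: b→4 (≡44 mod 8), so (4,44,124)→(4,4,4)
g: reduced (well bottom): (4,4,4) with a≤c, −a<b≤a
reduced forms (4, 4, 4) vs (4, 4, 4) ⇒ equivalent

yes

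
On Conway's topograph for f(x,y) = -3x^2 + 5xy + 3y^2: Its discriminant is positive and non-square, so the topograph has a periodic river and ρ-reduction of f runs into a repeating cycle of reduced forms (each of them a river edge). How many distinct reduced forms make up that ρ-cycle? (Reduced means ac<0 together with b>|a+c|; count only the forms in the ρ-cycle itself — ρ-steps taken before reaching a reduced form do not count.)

D = 61, ⌊√D⌋ = 7
river: ρ → (3,7,-1)
river: ρ → (-1,7,3)
river: ρ → (3,5,-3)
river: ρ → (-3,7,1)
river: ρ → (1,7,-3)
river: ρ → (-3,5,3)
ρ-cycle length = 6 (tail of 0 descent steps not counted)

6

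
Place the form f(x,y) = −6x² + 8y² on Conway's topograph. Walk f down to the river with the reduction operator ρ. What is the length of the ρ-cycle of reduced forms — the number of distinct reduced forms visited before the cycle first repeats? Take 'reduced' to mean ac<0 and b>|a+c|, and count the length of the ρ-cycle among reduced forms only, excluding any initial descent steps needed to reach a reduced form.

D = 192, ⌊√D⌋ = 13
descent: ρ → (8,0,-6)
descent: ρ → (-6,12,2)  [lands on river]
river: ρ → (2,12,-6)
ρ-cycle length = 2 (tail of 2 descent steps not counted)

2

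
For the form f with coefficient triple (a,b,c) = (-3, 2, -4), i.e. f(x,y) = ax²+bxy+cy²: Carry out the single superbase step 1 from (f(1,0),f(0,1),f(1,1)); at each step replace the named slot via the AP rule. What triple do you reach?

start (-3,-4,-5) = (f(1,0),f(0,1),f(1,1))
replace slot 1: 2·((-4)+(-5)) − (-3) = -15 → (-15,-4,-5)

-15,-4,-5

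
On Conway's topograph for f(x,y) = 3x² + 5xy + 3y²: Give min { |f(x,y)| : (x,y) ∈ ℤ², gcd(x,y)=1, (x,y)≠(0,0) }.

translate: b→-1 (≡5 mod 6), so (3,5,3)→(3,-1,1)
flip: (3,-1,1)→(1,1,3)
reduced (well bottom): (1,1,3) with a≤c, −a<b≤a
well minimum = a = 1

1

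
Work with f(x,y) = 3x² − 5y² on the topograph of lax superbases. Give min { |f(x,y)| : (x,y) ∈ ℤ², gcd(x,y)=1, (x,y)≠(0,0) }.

descent: ρ → (-5,0,3)
descent: ρ → (3,6,-2)  [lands on river]
river: ρ → (-2,6,3)
closes: descent 2, river 2
min |a| on river = 2

2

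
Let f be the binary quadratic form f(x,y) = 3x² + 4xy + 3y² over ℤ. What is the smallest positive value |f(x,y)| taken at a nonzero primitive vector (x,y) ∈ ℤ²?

translate: b→-2 (≡4 mod 6), so (3,4,3)→(3,-2,2)
flip: (3,-2,2)→(2,2,3)
reduced (well bottom): (2,2,3) with a≤c, −a<b≤a
well minimum = a = 2

2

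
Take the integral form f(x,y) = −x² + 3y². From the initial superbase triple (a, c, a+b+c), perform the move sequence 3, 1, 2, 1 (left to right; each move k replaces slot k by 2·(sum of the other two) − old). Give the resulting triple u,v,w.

start (-1,3,2) = (f(1,0),f(0,1),f(1,1))
replace slot 3: 2·((-1)+3) − 2 = 2 → (-1,3,2)
replace slot 1: 2·(3+2) − (-1) = 11 → (11,3,2)
replace slot 2: 2·(11+2) − 3 = 23 → (11,23,2)
replace slot 1: 2·(23+2) − 11 = 39 → (39,23,2)

39,23,2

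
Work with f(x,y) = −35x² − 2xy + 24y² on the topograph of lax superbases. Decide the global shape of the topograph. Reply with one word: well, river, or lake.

D = b²−4ac = (-2)² − 4·(-35)·24 = 3364
D = 58² is a perfect square ⇒ form factors over ℤ ⇒ lakes

lake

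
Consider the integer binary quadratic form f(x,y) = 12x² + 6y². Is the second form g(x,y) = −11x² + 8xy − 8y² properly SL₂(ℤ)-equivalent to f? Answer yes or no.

D₁ = -288, D₂ = -288
f: flip: (12,0,6)→(6,0,12)
f: reduced (well bottom): (6,0,12) with a≤c, −a<b≤a
g is negative-definite; reduce −g:
−g: flip: (11,-8,8)→(8,8,11)
−g: reduced (well bottom): (8,8,11) with a≤c, −a<b≤a
flip sign back: reduced form of g is (-8,-8,-11)
reduced forms (6, 0, 12) vs (-8, -8, -11) ⇒ inequivalent

no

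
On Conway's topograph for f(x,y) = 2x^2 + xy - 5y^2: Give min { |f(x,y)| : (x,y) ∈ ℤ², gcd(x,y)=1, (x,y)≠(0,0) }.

descent: ρ → (-5,-1,2)
descent: ρ → (2,5,-2)  [lands on river]
river: ρ → (-2,3,4)
river: ρ → (4,5,-1)
river: ρ → (-1,5,4)
river: ρ → (4,3,-2)
river: ρ → (-2,5,2)
river: ρ → (2,3,-4)
river: ρ → (-4,5,1)
river: ρ → (1,5,-4)
river: ρ → (-4,3,2)
closes: descent 2, river 10
min |a| on river = 1

1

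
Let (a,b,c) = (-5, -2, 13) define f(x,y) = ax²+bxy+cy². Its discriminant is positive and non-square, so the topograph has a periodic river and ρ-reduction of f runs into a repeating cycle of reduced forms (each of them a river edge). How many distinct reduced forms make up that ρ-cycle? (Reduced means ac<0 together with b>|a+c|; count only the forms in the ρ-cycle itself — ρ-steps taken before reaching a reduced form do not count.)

D = 264, ⌊√D⌋ = 16
descent: ρ → (13,2,-5)
descent: ρ → (-5,8,10)  [lands on river]
river: ρ → (10,12,-3)
river: ρ → (-3,12,10)
river: ρ → (10,8,-5)
river: ρ → (-5,12,6)
river: ρ → (6,12,-5)
ρ-cycle length = 6 (tail of 2 descent steps not counted)

6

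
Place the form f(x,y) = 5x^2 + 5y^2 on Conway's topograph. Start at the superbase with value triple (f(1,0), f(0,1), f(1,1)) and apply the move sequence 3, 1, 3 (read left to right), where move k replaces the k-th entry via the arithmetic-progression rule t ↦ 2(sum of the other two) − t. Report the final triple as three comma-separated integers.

start (5,5,10) = (f(1,0),f(0,1),f(1,1))
replace slot 3: 2·(5+5) − 10 = 10 → (5,5,10)
replace slot 1: 2·(5+10) − 5 = 25 → (25,5,10)
replace slot 3: 2·(25+5) − 10 = 50 → (25,5,50)

25,5,50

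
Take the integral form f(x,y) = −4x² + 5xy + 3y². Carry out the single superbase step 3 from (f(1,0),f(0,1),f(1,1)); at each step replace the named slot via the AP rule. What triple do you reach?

start (-4,3,4) = (f(1,0),f(0,1),f(1,1))
replace slot 3: 2·((-4)+3) − 4 = -6 → (-4,3,-6)

-4,3,-6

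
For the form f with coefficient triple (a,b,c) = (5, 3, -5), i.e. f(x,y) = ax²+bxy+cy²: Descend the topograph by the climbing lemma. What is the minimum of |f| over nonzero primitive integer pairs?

river: ρ → (-5,7,3)
river: ρ → (3,5,-7)
river: ρ → (-7,9,1)
river: ρ → (1,9,-7)
river: ρ → (-7,5,3)
river: ρ → (3,7,-5)
river: ρ → (-5,3,5)
river: ρ → (5,7,-3)
river: ρ → (-3,5,7)
river: ρ → (7,9,-1)
river: ρ → (-1,9,7)
river: ρ → (7,5,-3)
river: ρ → (-3,7,5)
river: ρ → (5,3,-5)
closes: descent 0, river 14
min |a| on river = 1

1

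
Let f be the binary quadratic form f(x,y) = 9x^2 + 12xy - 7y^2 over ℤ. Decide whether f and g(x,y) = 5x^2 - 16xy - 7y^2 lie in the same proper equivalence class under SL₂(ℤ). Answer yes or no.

D₁ = 396, D₂ = 396
river cycle of f (length 4): (-7, 16, 5), (5, 14, -10), (-10, 6, 9), (9, 12, -7)
river cycle of g (length 4): (-7, 16, 5), (5, 14, -10), (-10, 6, 9), (9, 12, -7)
cycles coincide ⇒ equivalent

yes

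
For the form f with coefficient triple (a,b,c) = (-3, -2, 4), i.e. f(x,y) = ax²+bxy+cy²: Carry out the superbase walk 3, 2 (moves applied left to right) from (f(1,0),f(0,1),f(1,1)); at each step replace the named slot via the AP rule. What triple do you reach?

start (-3,4,-1) = (f(1,0),f(0,1),f(1,1))
replace slot 3: 2·((-3)+4) − (-1) = 3 → (-3,4,3)
replace slot 2: 2·((-3)+3) − 4 = -4 → (-3,-4,3)

-3,-4,3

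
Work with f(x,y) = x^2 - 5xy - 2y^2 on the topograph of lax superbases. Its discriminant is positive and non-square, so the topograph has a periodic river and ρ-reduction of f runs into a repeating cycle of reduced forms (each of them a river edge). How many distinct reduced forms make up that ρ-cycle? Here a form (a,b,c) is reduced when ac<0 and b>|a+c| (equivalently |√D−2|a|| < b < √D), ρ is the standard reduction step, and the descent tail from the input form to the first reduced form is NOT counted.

D = 33, ⌊√D⌋ = 5
descent: ρ → (-2,5,1)  [lands on river]
river: ρ → (1,5,-2)
river: ρ → (-2,3,3)
river: ρ → (3,3,-2)
ρ-cycle length = 4 (tail of 1 descent step not counted)

4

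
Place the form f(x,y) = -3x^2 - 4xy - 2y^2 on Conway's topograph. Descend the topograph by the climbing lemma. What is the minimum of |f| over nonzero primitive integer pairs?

translate: b→-2 (≡4 mod 6), so (3,4,2)→(3,-2,1)
flip: (3,-2,1)→(1,2,3)
translate: b→0 (≡2 mod 2), so (1,2,3)→(1,0,2)
reduced (well bottom): (1,0,2) with a≤c, −a<b≤a
well minimum |f| = |-1| = 1 (negative-definite)

1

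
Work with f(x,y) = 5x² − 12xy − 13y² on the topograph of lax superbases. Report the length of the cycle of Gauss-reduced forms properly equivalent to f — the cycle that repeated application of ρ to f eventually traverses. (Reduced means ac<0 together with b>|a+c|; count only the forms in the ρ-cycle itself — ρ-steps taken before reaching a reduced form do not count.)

D = 404, ⌊√D⌋ = 20
descent: ρ → (-13,12,5)  [lands on river]
river: ρ → (5,18,-4)
river: ρ → (-4,14,13)
river: ρ → (13,12,-5)
river: ρ → (-5,18,4)
river: ρ → (4,14,-13)
ρ-cycle length = 6 (tail of 1 descent step not counted)

6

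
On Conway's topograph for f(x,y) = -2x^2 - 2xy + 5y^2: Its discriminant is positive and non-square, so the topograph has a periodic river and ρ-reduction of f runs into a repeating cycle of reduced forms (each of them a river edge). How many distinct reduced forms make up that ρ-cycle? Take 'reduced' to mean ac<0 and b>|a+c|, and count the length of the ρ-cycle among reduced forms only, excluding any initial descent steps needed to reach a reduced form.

D = 44, ⌊√D⌋ = 6
descent: ρ → (5,2,-2)
descent: ρ → (-2,6,1)  [lands on river]
river: ρ → (1,6,-2)
ρ-cycle length = 2 (tail of 2 descent steps not counted)

2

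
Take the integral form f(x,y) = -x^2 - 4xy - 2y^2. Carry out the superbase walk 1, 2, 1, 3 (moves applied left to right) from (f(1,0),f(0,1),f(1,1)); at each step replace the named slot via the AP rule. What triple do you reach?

start (-1,-2,-7) = (f(1,0),f(0,1),f(1,1))
replace slot 1: 2·((-2)+(-7)) − (-1) = -17 → (-17,-2,-7)
replace slot 2: 2·((-17)+(-7)) − (-2) = -46 → (-17,-46,-7)
replace slot 1: 2·((-46)+(-7)) − (-17) = -89 → (-89,-46,-7)
replace slot 3: 2·((-89)+(-46)) − (-7) = -263 → (-89,-46,-263)

-89,-46,-263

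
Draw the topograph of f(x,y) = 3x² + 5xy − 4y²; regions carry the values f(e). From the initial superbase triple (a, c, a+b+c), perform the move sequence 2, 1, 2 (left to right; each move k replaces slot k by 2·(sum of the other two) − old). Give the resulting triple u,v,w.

start (3,-4,4) = (f(1,0),f(0,1),f(1,1))
replace slot 2: 2·(3+4) − (-4) = 18 → (3,18,4)
replace slot 1: 2·(18+4) − 3 = 41 → (41,18,4)
replace slot 2: 2·(41+4) − 18 = 72 → (41,72,4)

41,72,4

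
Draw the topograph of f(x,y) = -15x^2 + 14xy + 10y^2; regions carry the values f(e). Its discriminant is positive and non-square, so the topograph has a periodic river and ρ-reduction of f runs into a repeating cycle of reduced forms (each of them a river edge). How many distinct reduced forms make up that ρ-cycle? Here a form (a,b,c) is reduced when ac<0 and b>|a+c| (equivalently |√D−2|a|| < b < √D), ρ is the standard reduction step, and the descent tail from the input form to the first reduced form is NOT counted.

D = 796, ⌊√D⌋ = 28
river: ρ → (10,26,-3)
river: ρ → (-3,28,1)
river: ρ → (1,28,-3)
river: ρ → (-3,26,10)
river: ρ → (10,14,-15)
river: ρ → (-15,16,9)
river: ρ → (9,20,-11)
river: ρ → (-11,24,5)
river: ρ → (5,26,-6)
river: ρ → (-6,22,13)
river: ρ → (13,4,-15)
river: ρ → (-15,26,2)
river: ρ → (2,26,-15)
river: ρ → (-15,4,13)
river: ρ → (13,22,-6)
river: ρ → (-6,26,5)
river: ρ → (5,24,-11)
river: ρ → (-11,20,9)
river: ρ → (9,16,-15)
river: ρ → (-15,14,10)
ρ-cycle length = 20 (tail of 0 descent steps not counted)

20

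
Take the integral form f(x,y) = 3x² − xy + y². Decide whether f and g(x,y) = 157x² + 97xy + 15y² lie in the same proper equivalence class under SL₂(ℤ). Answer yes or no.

D₁ = -11, D₂ = -11
f: flip: (3,-1,1)→(1,1,3)
f: reduced (well bottom): (1,1,3) with a≤c, −a<b≤a
g: flip: (157,97,15)→(15,-97,157)
g: translate: b→-7 (≡-97 mod 30), so (15,-97,157)→(15,-7,1)
g: flip: (15,-7,1)→(1,7,15)
g: translate: b→1 (≡7 mod 2), so (1,7,15)→(1,1,3)
g: reduced (well bottom): (1,1,3) with a≤c, −a<b≤a
reduced forms (1, 1, 3) vs (1, 1, 3) ⇒ equivalent

yes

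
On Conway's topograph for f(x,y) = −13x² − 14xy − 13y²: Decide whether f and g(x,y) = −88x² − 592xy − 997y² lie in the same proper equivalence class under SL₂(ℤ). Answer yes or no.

D₁ = -480, D₂ = -480
f is negative-definite; reduce −f:
−f: translate: b→-12 (≡14 mod 26), so (13,14,13)→(13,-12,12)
−f: flip: (13,-12,12)→(12,12,13)
−f: reduced (well bottom): (12,12,13) with a≤c, −a<b≤a
flip sign back: reduced form of f is (-12,-12,-13)
g is negative-definite; reduce −g:
−g: translate: b→64 (≡592 mod 176), so (88,592,997)→(88,64,13)
−g: flip: (88,64,13)→(13,-64,88)
−g: translate: b→-12 (≡-64 mod 26), so (13,-64,88)→(13,-12,12)
−g: flip: (13,-12,12)→(12,12,13)
−g: reduced (well bottom): (12,12,13) with a≤c, −a<b≤a
flip sign back: reduced form of g is (-12,-12,-13)
reduced forms (-12, -12, -13) vs (-12, -12, -13) ⇒ equivalent

yes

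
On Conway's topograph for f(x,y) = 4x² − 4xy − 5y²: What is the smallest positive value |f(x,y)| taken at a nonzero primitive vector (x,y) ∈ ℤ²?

descent: ρ → (-5,4,4)  [lands on river]
river: ρ → (4,4,-5)
river: ρ → (-5,6,3)
river: ρ → (3,6,-5)
closes: descent 1, river 4
min |a| on river = 3

3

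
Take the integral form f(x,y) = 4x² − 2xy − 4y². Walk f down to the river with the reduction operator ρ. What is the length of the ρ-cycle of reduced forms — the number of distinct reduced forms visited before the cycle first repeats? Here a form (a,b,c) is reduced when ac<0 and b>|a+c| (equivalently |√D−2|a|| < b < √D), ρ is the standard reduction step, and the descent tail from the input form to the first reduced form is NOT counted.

D = 68, ⌊√D⌋ = 8
descent: ρ → (-4,2,4)  [lands on river]
river: ρ → (4,6,-2)
river: ρ → (-2,6,4)
river: ρ → (4,2,-4)
river: ρ → (-4,6,2)
river: ρ → (2,6,-4)
ρ-cycle length = 6 (tail of 1 descent step not counted)

6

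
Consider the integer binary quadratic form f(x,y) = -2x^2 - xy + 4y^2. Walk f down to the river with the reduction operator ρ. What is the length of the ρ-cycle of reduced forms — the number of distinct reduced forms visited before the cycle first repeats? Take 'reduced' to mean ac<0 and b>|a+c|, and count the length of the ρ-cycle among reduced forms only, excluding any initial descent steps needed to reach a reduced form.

D = 33, ⌊√D⌋ = 5
descent: ρ → (4,1,-2)
descent: ρ → (-2,3,3)  [lands on river]
river: ρ → (3,3,-2)
river: ρ → (-2,5,1)
river: ρ → (1,5,-2)
ρ-cycle length = 4 (tail of 2 descent steps not counted)

4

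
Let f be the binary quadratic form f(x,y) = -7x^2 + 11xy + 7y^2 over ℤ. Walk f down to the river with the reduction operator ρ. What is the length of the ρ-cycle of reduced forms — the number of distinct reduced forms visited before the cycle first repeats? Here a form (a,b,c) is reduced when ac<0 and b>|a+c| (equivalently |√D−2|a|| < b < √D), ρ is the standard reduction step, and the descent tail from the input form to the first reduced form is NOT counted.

D = 317, ⌊√D⌋ = 17
river: ρ → (7,17,-1)
river: ρ → (-1,17,7)
river: ρ → (7,11,-7)
river: ρ → (-7,17,1)
river: ρ → (1,17,-7)
river: ρ → (-7,11,7)
ρ-cycle length = 6 (tail of 0 descent steps not counted)

6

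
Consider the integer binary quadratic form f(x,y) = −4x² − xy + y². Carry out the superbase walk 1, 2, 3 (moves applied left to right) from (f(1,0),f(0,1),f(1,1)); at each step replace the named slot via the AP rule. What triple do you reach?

start (-4,1,-4) = (f(1,0),f(0,1),f(1,1))
replace slot 1: 2·(1+(-4)) − (-4) = -2 → (-2,1,-4)
replace slot 2: 2·((-2)+(-4)) − 1 = -13 → (-2,-13,-4)
replace slot 3: 2·((-2)+(-13)) − (-4) = -26 → (-2,-13,-26)

-2,-13,-26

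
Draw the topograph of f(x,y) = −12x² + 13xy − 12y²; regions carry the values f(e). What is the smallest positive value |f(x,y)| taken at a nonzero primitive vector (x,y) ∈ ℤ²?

translate: b→11 (≡-13 mod 24), so (12,-13,12)→(12,11,11)
flip: (12,11,11)→(11,-11,12)
translate: b→11 (≡-11 mod 22), so (11,-11,12)→(11,11,12)
reduced (well bottom): (11,11,12) with a≤c, −a<b≤a
well minimum |f| = |-11| = 11 (negative-definite)

11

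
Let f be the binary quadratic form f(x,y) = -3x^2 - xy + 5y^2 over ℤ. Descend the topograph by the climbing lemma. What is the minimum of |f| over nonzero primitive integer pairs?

descent: ρ → (5,1,-3)
descent: ρ → (-3,5,3)  [lands on river]
river: ρ → (3,7,-1)
river: ρ → (-1,7,3)
river: ρ → (3,5,-3)
river: ρ → (-3,7,1)
river: ρ → (1,7,-3)
closes: descent 2, river 6
min |a| on river = 1

1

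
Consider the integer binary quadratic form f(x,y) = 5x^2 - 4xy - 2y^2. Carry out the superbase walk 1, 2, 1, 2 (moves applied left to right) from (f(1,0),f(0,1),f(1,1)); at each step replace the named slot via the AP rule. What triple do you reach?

start (5,-2,-1) = (f(1,0),f(0,1),f(1,1))
replace slot 1: 2·((-2)+(-1)) − 5 = -11 → (-11,-2,-1)
replace slot 2: 2·((-11)+(-1)) − (-2) = -22 → (-11,-22,-1)
replace slot 1: 2·((-22)+(-1)) − (-11) = -35 → (-35,-22,-1)
replace slot 2: 2·((-35)+(-1)) − (-22) = -50 → (-35,-50,-1)

-35,-50,-1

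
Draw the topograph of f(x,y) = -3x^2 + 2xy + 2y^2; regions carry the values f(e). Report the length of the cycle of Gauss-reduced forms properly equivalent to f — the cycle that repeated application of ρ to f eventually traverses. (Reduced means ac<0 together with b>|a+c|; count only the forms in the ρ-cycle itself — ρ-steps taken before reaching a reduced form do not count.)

D = 28, ⌊√D⌋ = 5
river: ρ → (2,2,-3)
river: ρ → (-3,4,1)
river: ρ → (1,4,-3)
river: ρ → (-3,2,2)
ρ-cycle length = 4 (tail of 0 descent steps not counted)

4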